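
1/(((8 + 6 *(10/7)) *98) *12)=1/19488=0.00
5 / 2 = 2.50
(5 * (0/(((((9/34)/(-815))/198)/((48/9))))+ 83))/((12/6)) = 415/2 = 207.50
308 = 308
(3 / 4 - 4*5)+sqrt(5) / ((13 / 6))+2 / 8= -19+6*sqrt(5) / 13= -17.97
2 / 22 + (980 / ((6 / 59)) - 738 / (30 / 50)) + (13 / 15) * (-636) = 1296167 / 165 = 7855.56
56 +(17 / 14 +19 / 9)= 7475 / 126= 59.33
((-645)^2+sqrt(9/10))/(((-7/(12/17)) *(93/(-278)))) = 125405.49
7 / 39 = 0.18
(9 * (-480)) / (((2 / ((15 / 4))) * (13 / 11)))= -6853.85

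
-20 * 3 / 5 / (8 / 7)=-21 / 2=-10.50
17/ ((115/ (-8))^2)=1088/ 13225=0.08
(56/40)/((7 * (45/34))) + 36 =8134/225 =36.15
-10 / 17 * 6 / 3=-20 / 17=-1.18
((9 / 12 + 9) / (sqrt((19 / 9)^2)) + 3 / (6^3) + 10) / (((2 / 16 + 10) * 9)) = 20017 / 124659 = 0.16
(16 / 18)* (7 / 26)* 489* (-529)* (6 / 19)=-4828712 / 247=-19549.44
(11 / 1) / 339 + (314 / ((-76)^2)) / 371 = 11839151 / 363220872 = 0.03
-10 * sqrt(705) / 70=-sqrt(705) / 7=-3.79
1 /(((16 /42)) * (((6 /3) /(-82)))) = -861 /8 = -107.62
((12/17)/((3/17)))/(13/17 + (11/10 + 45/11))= 7480/11137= 0.67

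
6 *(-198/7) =-1188/7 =-169.71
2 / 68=1 / 34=0.03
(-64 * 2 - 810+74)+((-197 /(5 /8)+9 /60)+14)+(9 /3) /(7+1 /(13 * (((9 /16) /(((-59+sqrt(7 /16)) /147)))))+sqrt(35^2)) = -1010498757792777 /867396932140 - 17199 * sqrt(7) /43369846607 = -1164.98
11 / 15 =0.73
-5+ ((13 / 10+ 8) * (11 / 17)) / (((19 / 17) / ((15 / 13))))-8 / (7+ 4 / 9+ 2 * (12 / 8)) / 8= 12965 / 11609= 1.12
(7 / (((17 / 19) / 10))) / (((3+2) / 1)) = 266 / 17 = 15.65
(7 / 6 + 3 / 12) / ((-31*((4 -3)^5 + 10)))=-17 / 4092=-0.00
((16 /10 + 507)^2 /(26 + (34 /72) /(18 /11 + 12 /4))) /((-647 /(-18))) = 12571554456 /45597325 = 275.71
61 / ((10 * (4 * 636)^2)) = 61 / 64719360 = 0.00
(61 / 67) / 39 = 61 / 2613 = 0.02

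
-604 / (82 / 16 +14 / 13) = -62816 / 645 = -97.39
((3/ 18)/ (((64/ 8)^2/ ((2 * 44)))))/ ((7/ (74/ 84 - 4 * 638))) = -1178617/ 14112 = -83.52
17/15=1.13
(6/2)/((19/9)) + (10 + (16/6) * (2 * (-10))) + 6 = -35.91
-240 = -240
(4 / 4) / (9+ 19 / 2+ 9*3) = 2 / 91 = 0.02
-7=-7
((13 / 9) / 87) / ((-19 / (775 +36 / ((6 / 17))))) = -11401 / 14877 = -0.77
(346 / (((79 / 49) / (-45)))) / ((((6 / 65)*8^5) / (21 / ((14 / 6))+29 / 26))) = -167208825 / 5177344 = -32.30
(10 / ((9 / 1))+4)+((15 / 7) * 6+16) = 2140 / 63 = 33.97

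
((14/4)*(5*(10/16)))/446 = 175/7136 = 0.02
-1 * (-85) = 85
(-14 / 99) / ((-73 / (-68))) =-0.13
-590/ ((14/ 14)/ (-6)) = 3540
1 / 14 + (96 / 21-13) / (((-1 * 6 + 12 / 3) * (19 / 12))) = 727 / 266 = 2.73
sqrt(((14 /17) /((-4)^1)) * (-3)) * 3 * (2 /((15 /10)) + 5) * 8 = 76 * sqrt(714) /17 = 119.46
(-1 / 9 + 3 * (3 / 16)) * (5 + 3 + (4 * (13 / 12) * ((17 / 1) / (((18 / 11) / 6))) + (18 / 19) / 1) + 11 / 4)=12529205 / 98496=127.21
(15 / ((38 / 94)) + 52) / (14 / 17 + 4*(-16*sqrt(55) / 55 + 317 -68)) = 0.09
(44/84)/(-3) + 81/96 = 1349/2016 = 0.67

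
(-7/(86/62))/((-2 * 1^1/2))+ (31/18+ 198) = 204.77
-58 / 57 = -1.02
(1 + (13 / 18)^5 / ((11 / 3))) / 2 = 7299709 / 13856832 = 0.53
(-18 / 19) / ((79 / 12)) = -216 / 1501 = -0.14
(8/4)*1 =2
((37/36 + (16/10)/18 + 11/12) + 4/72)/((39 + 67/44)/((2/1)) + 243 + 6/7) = 0.01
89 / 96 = 0.93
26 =26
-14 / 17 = -0.82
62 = 62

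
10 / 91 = 0.11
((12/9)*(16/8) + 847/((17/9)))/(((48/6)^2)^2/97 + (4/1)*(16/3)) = 2231485/314432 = 7.10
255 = 255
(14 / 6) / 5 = 7 / 15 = 0.47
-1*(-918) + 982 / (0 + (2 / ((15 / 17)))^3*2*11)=398548917 / 432344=921.83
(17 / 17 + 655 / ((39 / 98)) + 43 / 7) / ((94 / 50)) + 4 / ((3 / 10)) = 11453080 / 12831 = 892.61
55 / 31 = 1.77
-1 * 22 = -22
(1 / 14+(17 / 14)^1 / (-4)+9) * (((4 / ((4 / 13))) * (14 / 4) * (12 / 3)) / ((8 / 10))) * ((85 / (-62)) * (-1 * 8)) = 2712775 / 124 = 21877.22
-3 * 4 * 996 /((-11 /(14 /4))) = 41832 /11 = 3802.91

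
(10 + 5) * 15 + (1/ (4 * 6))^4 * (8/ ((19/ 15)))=59097605/ 262656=225.00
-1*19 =-19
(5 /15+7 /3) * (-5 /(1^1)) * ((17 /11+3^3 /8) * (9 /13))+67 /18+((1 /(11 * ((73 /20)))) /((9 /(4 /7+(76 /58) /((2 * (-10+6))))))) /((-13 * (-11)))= -5831863217 /139861722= -41.70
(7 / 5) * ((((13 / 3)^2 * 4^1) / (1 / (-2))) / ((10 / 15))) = -4732 / 15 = -315.47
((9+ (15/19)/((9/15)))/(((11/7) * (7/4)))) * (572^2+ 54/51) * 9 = 39246502176/3553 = 11046018.06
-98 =-98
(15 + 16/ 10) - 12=23/ 5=4.60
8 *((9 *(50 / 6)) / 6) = 100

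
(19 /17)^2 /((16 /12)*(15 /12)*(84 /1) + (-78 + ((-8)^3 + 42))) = -361 /117912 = -0.00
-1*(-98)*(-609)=-59682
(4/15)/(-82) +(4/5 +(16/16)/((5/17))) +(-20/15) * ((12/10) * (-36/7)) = 53491/4305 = 12.43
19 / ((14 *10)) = 19 / 140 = 0.14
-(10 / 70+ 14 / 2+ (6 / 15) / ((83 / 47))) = -21408 / 2905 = -7.37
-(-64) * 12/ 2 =384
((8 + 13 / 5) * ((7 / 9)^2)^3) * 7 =43647779 / 2657205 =16.43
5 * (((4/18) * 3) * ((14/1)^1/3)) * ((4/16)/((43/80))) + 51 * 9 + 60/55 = 1989407/4257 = 467.33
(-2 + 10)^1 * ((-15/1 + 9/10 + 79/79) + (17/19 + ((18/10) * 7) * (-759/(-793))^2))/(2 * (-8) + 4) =26387639/59740655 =0.44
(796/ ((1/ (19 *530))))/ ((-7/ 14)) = -16031440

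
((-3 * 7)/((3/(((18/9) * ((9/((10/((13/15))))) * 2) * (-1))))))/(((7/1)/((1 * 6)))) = 468/25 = 18.72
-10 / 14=-5 / 7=-0.71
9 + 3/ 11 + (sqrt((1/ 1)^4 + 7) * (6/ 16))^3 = 27 * sqrt(2)/ 32 + 102/ 11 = 10.47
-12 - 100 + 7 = -105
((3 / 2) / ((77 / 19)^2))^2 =1172889 / 140612164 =0.01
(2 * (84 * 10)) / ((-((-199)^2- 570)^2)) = -1680 / 1523418961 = -0.00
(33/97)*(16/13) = 0.42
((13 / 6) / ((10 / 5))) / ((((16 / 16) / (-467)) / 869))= -5275699 / 12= -439641.58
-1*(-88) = 88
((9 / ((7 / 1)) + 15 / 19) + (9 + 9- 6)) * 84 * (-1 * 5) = -112320 / 19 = -5911.58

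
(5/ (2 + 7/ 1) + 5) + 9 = 131/ 9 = 14.56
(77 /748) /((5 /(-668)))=-13.75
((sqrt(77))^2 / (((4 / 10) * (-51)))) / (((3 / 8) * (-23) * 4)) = 385 / 3519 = 0.11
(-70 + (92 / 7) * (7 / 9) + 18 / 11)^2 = 33131536 / 9801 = 3380.42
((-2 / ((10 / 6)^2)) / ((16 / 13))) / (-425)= 117 / 85000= 0.00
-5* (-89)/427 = 445/427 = 1.04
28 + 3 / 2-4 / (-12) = 29.83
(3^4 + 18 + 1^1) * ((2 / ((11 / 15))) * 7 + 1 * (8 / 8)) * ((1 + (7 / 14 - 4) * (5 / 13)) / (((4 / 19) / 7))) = -508725 / 22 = -23123.86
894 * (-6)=-5364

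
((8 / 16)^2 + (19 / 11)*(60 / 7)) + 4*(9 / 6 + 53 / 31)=266331 / 9548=27.89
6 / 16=3 / 8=0.38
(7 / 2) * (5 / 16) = 35 / 32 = 1.09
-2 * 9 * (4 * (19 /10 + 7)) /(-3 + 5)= -1602 /5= -320.40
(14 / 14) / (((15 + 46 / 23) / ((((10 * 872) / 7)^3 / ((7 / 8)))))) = 5304438784000 / 40817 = 129956605.92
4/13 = 0.31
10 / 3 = 3.33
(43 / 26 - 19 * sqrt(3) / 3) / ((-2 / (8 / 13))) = -86 / 169 + 76 * sqrt(3) / 39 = 2.87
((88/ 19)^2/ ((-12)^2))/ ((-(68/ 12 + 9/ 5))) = -605/ 30324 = -0.02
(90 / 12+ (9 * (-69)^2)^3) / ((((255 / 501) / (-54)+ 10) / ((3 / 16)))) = 2128401510331372551 / 1441520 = 1476498078647.10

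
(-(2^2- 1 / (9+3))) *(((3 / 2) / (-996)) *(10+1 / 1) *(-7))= -3619 / 7968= -0.45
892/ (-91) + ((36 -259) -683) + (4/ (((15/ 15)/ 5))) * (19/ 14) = -80868/ 91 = -888.66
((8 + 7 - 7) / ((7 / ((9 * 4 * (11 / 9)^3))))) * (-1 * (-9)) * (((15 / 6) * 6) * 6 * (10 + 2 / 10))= 4344384 / 7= 620626.29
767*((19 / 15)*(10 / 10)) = 14573 / 15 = 971.53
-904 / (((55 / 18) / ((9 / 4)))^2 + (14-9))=-5931144 / 44905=-132.08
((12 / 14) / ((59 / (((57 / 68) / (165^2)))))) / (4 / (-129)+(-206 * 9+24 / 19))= -46569 / 192893975974700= -0.00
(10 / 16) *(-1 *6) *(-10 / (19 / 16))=600 / 19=31.58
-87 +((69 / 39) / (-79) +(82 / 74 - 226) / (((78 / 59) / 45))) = -45259711 / 5846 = -7742.00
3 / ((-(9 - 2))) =-0.43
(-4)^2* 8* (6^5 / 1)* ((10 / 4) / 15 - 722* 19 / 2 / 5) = -6826125312 / 5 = -1365225062.40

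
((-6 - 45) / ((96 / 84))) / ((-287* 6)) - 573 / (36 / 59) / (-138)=927577 / 135792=6.83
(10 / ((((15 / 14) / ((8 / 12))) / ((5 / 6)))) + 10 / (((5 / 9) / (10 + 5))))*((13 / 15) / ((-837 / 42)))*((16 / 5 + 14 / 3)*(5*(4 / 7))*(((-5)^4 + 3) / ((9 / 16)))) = -183237257216 / 610173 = -300303.78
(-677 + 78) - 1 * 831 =-1430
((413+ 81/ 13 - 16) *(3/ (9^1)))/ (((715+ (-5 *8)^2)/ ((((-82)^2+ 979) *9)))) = 121137378/ 30095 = 4025.17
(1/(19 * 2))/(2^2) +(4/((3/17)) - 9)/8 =1.71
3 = 3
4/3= 1.33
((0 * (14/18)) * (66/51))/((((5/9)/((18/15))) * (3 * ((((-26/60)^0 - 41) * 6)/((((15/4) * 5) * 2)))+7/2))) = 0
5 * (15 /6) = 25 /2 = 12.50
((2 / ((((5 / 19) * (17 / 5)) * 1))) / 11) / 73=0.00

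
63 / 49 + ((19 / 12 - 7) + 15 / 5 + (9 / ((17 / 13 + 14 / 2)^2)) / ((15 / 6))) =-24467 / 22680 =-1.08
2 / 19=0.11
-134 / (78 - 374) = 67 / 148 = 0.45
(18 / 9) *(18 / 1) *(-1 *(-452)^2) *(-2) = 14709888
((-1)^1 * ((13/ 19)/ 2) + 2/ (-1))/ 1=-89/ 38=-2.34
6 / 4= 3 / 2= 1.50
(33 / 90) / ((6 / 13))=143 / 180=0.79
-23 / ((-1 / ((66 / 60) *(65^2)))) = 106892.50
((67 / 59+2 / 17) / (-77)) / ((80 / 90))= -11313 / 617848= -0.02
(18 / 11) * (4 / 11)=72 / 121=0.60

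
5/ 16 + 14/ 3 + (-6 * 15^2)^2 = 87480239/ 48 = 1822504.98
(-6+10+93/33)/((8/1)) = 75/88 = 0.85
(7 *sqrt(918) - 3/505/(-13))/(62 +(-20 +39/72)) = 72/6702865 +504 *sqrt(102)/1021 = 4.99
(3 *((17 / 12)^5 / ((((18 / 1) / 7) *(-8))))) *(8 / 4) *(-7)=69572993 / 5971968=11.65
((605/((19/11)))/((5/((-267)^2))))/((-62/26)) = -2094250.54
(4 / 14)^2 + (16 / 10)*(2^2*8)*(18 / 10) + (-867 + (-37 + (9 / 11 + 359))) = -6089894 / 13475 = -451.94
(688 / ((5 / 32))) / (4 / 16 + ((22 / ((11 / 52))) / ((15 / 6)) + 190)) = 88064 / 4637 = 18.99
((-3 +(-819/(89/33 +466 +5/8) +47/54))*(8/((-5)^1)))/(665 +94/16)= 829576928/89771850045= 0.01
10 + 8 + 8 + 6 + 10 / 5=34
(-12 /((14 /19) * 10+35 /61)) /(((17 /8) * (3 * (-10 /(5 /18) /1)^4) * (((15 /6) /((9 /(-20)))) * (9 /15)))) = 0.00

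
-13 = -13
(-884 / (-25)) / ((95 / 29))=25636 / 2375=10.79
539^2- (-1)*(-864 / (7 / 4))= 2030191 / 7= 290027.29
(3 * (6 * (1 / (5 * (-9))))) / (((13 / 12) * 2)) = -12 / 65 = -0.18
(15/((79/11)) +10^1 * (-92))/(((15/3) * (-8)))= 14503/632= 22.95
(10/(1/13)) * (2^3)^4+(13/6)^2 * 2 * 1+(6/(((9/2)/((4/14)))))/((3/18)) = 67093951/126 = 532491.67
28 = 28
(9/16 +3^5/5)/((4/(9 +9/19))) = 1863/16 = 116.44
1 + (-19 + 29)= 11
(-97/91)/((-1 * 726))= 97/66066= 0.00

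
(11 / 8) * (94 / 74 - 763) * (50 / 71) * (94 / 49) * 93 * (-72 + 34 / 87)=5025217769000 / 533281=9423207.97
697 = 697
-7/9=-0.78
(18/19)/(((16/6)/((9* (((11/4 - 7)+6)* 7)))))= 39.17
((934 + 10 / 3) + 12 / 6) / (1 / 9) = 8454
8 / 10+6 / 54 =41 / 45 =0.91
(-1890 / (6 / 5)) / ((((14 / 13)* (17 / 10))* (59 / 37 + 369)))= -541125 / 233104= -2.32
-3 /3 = -1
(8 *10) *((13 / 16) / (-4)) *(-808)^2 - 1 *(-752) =-10608288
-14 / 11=-1.27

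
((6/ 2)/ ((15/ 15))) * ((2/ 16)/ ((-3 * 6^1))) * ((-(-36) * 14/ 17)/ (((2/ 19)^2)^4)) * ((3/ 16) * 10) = -5349822357915/ 69632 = -76829939.65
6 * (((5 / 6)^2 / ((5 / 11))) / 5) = 1.83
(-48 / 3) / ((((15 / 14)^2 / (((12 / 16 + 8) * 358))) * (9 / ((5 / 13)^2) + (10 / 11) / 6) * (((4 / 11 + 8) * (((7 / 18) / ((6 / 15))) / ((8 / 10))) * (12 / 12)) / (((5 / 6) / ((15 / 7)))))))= -27.39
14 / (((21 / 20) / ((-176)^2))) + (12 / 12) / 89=110274563 / 267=413013.34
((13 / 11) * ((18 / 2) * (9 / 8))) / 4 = 1053 / 352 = 2.99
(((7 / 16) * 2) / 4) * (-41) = -287 / 32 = -8.97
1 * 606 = 606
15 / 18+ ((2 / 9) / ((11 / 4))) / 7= 1171 / 1386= 0.84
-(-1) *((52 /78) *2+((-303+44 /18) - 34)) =-333.22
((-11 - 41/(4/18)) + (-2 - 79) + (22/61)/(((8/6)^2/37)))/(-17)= 131269/8296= 15.82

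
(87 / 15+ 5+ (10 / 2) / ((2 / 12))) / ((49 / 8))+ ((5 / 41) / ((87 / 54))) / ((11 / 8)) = 21521328 / 3204355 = 6.72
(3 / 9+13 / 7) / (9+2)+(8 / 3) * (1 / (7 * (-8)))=5 / 33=0.15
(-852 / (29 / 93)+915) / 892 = -52701 / 25868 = -2.04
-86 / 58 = -1.48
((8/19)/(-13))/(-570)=4/70395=0.00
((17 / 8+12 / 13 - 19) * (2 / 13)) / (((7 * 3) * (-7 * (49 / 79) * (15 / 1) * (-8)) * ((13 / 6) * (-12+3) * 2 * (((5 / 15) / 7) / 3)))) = 6241 / 17224480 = 0.00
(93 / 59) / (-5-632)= -93 / 37583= -0.00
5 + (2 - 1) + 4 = 10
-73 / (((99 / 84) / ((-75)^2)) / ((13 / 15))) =-3321500 / 11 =-301954.55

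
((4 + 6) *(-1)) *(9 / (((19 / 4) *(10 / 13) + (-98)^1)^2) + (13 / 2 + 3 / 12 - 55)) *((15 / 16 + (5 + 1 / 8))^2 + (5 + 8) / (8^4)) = 79473360263435 / 4481179648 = 17734.92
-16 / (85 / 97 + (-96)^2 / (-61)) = 94672 / 888767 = 0.11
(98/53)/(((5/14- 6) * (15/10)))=-2744/12561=-0.22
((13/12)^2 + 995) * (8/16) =143449/288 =498.09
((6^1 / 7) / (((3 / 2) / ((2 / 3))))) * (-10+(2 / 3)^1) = -3.56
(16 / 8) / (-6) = -1 / 3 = -0.33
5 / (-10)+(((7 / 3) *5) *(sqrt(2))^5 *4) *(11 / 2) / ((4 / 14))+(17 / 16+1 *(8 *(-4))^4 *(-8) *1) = -8383525.70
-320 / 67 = -4.78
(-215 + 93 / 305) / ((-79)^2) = -65482 / 1903505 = -0.03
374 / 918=11 / 27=0.41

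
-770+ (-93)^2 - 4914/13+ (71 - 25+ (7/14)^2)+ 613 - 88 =32289/4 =8072.25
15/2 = 7.50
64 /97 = 0.66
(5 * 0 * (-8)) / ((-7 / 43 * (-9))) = 0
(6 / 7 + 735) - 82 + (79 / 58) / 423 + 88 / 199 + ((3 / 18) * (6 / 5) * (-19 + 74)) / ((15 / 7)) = 112683952823 / 170879310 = 659.44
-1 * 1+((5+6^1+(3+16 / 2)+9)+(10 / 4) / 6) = 365 / 12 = 30.42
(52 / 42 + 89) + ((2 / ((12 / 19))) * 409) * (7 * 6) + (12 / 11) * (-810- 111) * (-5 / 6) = 12779962 / 231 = 55324.51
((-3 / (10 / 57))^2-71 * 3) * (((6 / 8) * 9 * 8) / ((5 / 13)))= 2787291 / 250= 11149.16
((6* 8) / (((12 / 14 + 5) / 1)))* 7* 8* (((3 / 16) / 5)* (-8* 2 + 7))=-31752 / 205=-154.89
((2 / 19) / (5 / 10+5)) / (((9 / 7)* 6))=14 / 5643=0.00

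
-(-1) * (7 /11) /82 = 7 /902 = 0.01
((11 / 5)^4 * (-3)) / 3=-14641 / 625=-23.43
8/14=4/7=0.57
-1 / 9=-0.11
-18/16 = -1.12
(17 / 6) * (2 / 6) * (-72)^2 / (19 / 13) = 63648 / 19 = 3349.89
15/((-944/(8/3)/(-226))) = 565/59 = 9.58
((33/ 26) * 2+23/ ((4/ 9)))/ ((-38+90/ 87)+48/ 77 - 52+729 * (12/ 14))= 2101253/ 20765992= 0.10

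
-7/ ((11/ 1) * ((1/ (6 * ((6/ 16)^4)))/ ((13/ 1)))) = -0.98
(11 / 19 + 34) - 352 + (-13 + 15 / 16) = -100163 / 304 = -329.48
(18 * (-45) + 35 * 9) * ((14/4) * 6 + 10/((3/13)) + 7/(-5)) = -31152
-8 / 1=-8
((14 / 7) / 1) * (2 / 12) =1 / 3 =0.33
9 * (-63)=-567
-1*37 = -37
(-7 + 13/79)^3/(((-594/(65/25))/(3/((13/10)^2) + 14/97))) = 2.68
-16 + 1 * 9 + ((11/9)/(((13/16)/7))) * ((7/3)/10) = -7973/1755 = -4.54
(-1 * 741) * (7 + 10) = -12597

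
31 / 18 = 1.72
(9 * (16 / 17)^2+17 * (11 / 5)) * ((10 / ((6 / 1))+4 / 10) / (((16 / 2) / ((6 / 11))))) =2032453 / 317900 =6.39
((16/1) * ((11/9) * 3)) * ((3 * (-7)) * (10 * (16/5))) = -39424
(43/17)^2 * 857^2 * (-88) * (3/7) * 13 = -4660642961832/2023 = -2303827465.07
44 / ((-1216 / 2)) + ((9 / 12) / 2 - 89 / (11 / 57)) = -385295 / 836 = -460.88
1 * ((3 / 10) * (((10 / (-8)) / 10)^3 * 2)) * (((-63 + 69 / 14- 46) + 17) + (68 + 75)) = -2349 / 35840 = -0.07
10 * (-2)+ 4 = -16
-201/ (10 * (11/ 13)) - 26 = -5473/ 110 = -49.75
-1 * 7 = -7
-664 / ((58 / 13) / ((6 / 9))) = -8632 / 87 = -99.22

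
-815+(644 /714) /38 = -789712 /969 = -814.98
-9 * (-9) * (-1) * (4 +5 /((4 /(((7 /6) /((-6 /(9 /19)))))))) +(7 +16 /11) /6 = -1047559 /3344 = -313.27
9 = 9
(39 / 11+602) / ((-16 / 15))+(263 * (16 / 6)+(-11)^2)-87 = 88511 / 528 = 167.63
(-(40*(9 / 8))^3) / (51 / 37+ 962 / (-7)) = 23601375 / 35237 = 669.79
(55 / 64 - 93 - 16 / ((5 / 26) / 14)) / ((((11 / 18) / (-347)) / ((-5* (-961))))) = 1207146871863 / 352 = 3429394522.34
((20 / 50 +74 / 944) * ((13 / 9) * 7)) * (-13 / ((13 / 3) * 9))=-102739 / 63720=-1.61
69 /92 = 3 /4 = 0.75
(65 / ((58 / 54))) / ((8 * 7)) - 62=-98933 / 1624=-60.92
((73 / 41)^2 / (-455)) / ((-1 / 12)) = 63948 / 764855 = 0.08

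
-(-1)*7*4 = 28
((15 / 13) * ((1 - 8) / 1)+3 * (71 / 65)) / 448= -3 / 280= -0.01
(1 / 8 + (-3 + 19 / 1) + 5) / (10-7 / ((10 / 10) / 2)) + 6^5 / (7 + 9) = 480.72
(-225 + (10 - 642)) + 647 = -210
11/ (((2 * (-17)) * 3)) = -11/ 102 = -0.11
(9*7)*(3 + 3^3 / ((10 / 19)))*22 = 376299 / 5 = 75259.80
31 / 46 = 0.67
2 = 2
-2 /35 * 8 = -0.46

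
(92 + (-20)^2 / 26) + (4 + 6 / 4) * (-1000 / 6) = -31562 / 39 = -809.28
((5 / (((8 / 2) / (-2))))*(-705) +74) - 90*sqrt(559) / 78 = 1809.22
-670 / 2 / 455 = -67 / 91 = -0.74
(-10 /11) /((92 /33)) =-15 /46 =-0.33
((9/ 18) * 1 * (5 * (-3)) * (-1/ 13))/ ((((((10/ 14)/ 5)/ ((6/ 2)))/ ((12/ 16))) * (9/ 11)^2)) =13.57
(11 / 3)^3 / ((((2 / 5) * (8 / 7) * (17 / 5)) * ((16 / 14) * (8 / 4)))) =1630475 / 117504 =13.88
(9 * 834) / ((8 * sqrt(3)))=1251 * sqrt(3) / 4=541.70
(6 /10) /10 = 3 /50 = 0.06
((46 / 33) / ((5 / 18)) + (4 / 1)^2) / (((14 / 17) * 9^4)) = 9826 / 2525985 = 0.00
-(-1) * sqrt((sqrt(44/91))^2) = 0.70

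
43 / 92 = 0.47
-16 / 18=-8 / 9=-0.89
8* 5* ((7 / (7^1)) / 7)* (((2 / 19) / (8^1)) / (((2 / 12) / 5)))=300 / 133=2.26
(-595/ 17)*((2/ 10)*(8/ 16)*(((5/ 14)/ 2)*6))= -15/ 4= -3.75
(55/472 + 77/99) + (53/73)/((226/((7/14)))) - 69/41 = -0.79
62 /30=31 /15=2.07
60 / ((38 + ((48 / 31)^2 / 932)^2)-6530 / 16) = -8021925051040 / 49485249273867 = -0.16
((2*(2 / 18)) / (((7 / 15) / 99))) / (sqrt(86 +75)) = 3.72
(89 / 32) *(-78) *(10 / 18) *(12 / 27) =-5785 / 108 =-53.56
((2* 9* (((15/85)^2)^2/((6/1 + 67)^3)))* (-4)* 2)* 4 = -46656/32491088857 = -0.00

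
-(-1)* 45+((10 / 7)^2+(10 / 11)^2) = 283805 / 5929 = 47.87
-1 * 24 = -24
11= 11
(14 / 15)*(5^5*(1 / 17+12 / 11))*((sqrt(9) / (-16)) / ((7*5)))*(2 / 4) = -26875 / 2992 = -8.98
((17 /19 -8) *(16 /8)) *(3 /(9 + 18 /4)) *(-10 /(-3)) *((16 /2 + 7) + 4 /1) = -200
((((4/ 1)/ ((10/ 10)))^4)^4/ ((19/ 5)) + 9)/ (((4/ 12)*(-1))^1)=-64424509953/ 19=-3390763681.74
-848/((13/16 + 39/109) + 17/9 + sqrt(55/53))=-33873161649408/108648468437 + 208917024768*sqrt(2915)/108648468437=-207.95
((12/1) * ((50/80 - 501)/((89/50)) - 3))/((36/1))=-101143/1068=-94.70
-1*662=-662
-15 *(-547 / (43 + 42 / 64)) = 262560 / 1397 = 187.95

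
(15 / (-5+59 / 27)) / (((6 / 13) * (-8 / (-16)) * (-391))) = 1755 / 29716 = 0.06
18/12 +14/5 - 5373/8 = -26693/40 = -667.32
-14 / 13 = -1.08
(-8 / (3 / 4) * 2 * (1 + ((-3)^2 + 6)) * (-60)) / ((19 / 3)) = 61440 / 19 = 3233.68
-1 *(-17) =17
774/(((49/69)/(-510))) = -27237060/49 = -555858.37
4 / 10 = 2 / 5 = 0.40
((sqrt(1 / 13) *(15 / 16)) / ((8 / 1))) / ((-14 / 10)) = -75 *sqrt(13) / 11648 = -0.02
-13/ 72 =-0.18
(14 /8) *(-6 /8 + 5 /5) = 7 /16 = 0.44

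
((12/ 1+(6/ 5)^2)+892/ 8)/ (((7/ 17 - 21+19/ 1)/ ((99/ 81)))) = -1168189/ 12150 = -96.15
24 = 24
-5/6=-0.83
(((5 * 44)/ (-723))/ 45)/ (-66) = 2/ 19521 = 0.00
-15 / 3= -5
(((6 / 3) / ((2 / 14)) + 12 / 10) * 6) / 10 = 228 / 25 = 9.12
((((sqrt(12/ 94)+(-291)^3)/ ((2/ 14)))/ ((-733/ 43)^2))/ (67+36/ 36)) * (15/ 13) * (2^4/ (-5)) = 3827323431036/ 118740869 - 155316 * sqrt(282)/ 5580820843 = 32232.57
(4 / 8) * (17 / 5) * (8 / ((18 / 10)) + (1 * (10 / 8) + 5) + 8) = 11441 / 360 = 31.78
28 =28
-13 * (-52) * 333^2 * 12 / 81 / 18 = 1850888 / 3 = 616962.67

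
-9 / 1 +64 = 55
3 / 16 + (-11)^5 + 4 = -2576749 / 16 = -161046.81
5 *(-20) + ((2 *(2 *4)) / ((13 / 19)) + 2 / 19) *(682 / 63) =800288 / 5187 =154.29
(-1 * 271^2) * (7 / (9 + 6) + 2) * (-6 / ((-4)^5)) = -1061.45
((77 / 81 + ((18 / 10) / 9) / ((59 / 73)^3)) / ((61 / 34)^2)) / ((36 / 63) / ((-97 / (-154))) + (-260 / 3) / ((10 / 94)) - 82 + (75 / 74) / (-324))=-3670311624625024 / 7960256989041706365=-0.00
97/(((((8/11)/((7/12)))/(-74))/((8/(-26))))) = 276353/156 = 1771.49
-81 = -81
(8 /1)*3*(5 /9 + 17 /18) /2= 18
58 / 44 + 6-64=-1247 / 22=-56.68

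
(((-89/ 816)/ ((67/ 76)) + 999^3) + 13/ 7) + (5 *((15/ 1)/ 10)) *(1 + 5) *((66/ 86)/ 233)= 955704987046654109/ 958577844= 997003000.88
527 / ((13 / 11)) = 5797 / 13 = 445.92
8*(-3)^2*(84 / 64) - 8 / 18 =1693 / 18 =94.06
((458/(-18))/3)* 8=-1832/27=-67.85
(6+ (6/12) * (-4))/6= 0.67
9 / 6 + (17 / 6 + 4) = 25 / 3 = 8.33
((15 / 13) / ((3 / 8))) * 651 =26040 / 13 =2003.08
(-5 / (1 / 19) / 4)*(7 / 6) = -665 / 24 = -27.71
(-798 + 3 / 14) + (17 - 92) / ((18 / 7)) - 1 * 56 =-18542 / 21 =-882.95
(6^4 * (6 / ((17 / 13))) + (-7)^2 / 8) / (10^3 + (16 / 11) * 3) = 5.93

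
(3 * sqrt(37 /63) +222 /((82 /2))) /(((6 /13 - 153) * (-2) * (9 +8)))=13 * sqrt(259) /471954 +481 /460717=0.00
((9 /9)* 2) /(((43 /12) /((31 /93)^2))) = 8 /129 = 0.06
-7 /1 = -7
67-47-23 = -3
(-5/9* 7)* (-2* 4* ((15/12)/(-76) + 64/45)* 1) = 134617/3078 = 43.74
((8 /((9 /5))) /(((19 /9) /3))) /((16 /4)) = 30 /19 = 1.58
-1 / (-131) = 1 / 131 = 0.01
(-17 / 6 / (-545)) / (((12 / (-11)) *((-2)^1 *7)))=187 / 549360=0.00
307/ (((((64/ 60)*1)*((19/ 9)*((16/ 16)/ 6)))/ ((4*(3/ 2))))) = 4907.96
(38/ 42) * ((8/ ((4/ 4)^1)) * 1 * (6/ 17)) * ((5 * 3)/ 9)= 1520/ 357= 4.26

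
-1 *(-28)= 28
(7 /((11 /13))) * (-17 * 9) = -13923 /11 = -1265.73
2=2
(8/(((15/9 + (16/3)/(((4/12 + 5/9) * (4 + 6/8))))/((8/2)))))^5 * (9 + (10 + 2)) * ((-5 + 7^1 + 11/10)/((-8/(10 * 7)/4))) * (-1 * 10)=460016281295089827840/129891985607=3541529364.92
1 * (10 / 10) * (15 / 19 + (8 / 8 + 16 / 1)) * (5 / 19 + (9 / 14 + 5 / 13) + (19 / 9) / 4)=1471405 / 45486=32.35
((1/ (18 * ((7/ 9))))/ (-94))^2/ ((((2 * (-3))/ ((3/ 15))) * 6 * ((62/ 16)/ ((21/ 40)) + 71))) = -1/ 24434014080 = -0.00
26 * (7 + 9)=416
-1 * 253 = -253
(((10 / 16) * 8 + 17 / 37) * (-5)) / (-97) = 0.28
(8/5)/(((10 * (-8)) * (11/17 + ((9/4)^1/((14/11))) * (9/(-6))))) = 952/95425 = 0.01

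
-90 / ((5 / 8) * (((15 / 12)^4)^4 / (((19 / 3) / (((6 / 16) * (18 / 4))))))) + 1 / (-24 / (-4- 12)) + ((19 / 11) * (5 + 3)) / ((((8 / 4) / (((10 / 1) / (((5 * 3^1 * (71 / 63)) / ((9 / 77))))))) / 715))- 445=-126541940886364939 / 1072540283203125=-117.98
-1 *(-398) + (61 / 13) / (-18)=93071 / 234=397.74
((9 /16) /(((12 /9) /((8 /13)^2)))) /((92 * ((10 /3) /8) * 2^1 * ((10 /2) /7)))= 567 /194350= 0.00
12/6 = 2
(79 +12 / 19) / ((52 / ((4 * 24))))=36312 / 247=147.01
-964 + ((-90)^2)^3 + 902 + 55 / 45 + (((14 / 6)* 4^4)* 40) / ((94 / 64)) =224799549855571 / 423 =531441016207.02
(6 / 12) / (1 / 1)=1 / 2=0.50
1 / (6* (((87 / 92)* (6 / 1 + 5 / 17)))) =782 / 27927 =0.03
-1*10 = -10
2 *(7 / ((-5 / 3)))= -42 / 5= -8.40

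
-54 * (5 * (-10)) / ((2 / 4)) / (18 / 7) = 2100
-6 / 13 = -0.46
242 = 242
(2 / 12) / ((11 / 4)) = 2 / 33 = 0.06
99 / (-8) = -99 / 8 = -12.38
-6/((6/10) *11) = -10/11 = -0.91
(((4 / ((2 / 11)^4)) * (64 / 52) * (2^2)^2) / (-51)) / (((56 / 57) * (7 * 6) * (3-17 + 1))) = 1112716 / 422331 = 2.63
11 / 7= 1.57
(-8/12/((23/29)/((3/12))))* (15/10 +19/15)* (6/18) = -0.19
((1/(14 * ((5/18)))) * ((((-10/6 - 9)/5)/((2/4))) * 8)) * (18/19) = -27648/3325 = -8.32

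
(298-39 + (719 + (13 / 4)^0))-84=895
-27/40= -0.68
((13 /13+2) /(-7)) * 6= -2.57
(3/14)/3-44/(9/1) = -607/126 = -4.82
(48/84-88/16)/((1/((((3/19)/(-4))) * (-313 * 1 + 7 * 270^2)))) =105567309/1064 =99217.40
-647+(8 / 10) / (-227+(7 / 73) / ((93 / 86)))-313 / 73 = -366209880108 / 562282865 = -651.29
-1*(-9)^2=-81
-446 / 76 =-223 / 38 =-5.87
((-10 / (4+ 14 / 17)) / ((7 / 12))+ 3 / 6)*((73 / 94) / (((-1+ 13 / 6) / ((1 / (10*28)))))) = -383907 / 52876880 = -0.01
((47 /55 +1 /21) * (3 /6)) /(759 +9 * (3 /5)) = 521 /882882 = 0.00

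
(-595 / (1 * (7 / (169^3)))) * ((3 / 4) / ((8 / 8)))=-1230836295 / 4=-307709073.75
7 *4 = 28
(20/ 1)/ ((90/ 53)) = 106/ 9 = 11.78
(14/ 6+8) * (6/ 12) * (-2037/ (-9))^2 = 14292271/ 54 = 264671.69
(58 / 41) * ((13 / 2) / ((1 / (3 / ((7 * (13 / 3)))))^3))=21141 / 2376647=0.01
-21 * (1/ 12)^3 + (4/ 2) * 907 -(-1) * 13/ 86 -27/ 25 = 1813.06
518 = 518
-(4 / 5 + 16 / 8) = -14 / 5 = -2.80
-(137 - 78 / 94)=-6400 / 47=-136.17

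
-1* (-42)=42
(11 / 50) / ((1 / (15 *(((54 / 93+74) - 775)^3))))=-337810727565201 / 297910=-1133935509.27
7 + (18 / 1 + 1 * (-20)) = 5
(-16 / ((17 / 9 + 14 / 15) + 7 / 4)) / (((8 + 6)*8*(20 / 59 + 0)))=-531 / 5761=-0.09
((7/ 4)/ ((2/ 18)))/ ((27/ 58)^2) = 5887/ 81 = 72.68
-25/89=-0.28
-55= -55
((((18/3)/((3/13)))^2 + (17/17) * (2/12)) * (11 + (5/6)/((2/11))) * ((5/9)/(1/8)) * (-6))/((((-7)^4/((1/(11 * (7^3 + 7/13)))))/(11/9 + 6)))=-0.22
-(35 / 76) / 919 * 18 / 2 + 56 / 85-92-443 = -3172271411 / 5936740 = -534.35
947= 947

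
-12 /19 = -0.63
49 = 49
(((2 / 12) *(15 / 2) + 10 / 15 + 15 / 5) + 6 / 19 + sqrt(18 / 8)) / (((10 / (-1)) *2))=-307 / 912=-0.34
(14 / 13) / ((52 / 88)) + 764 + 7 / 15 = 1942543 / 2535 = 766.29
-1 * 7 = -7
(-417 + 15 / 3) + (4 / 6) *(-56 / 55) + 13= -65947 / 165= -399.68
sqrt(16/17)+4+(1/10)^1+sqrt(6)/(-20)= -sqrt(6)/20+4 *sqrt(17)/17+41/10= 4.95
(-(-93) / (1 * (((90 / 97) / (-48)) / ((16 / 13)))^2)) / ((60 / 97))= 115887566848 / 190125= 609533.55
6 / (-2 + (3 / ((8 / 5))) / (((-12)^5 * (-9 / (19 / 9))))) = -322486272 / 107495329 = -3.00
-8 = -8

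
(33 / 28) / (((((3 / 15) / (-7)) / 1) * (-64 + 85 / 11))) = 1815 / 2476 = 0.73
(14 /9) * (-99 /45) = -154 /45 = -3.42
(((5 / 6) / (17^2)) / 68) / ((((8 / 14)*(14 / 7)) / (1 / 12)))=35 / 11319552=0.00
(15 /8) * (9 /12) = 45 /32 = 1.41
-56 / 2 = -28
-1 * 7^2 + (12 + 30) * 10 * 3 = 1211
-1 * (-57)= 57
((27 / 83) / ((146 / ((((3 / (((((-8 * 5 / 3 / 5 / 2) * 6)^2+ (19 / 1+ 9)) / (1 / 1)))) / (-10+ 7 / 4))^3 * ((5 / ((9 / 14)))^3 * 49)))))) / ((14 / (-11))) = 600250 / 240842759751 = 0.00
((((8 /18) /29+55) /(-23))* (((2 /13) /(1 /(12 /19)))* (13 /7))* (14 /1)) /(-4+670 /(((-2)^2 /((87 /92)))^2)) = -676366336 /3743659851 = -0.18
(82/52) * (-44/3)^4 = 76835968/1053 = 72968.63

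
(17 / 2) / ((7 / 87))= 1479 / 14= 105.64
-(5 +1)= -6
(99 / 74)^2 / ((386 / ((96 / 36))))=3267 / 264217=0.01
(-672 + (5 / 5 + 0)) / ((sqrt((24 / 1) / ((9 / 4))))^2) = -2013 / 32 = -62.91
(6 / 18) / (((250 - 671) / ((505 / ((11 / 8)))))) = -4040 / 13893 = -0.29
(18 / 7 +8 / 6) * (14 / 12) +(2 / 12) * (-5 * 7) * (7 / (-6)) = 409 / 36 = 11.36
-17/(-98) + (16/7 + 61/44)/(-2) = -7169/4312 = -1.66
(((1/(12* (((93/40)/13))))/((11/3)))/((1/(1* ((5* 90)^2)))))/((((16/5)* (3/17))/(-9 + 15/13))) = -357542.16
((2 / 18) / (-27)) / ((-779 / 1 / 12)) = 4 / 63099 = 0.00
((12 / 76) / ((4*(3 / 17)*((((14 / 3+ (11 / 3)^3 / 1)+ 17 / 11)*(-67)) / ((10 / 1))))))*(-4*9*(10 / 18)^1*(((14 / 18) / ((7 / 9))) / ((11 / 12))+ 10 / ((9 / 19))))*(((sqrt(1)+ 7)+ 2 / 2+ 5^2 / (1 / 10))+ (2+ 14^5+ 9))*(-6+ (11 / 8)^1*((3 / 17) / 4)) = -71651298888225 / 83946712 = -853533.12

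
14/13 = 1.08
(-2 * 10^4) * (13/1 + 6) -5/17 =-6460005/17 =-380000.29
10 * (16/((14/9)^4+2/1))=524880/25769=20.37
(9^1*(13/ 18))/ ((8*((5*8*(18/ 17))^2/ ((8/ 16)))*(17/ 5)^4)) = 325/ 191766528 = 0.00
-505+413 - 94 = -186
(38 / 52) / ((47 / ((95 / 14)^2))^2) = 1547561875 / 2206384544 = 0.70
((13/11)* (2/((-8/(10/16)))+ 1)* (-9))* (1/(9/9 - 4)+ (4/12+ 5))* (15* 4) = -236925/88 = -2692.33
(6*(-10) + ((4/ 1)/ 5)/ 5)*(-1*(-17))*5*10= -50864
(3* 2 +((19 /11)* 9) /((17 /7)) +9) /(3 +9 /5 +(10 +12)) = 10005 /12529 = 0.80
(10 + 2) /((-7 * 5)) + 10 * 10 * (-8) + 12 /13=-363736 /455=-799.42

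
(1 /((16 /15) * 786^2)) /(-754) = -5 /2484363648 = -0.00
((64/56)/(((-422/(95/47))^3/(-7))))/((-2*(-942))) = 857375/1837476689033292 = 0.00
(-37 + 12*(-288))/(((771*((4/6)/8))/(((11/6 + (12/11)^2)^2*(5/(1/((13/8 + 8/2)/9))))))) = -420734033125/270917064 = -1553.00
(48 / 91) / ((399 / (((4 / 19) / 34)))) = 32 / 3909269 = 0.00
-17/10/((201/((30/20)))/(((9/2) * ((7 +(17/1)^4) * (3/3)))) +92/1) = -1597473/86451815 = -0.02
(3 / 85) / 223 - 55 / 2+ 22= -208499 / 37910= -5.50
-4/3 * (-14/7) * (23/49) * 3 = 184/49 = 3.76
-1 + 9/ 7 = 2/ 7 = 0.29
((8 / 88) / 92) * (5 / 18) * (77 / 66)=35 / 109296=0.00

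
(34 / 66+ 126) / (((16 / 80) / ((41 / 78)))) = 855875 / 2574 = 332.51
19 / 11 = 1.73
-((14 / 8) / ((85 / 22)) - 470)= 79823 / 170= 469.55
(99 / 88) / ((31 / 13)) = 117 / 248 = 0.47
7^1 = 7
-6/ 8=-3/ 4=-0.75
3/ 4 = 0.75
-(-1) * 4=4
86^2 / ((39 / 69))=170108 / 13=13085.23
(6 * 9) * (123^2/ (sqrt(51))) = 272322 * sqrt(51)/ 17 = 114398.12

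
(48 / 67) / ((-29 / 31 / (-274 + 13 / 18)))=1219912 / 5829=209.28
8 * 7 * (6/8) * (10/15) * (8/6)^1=37.33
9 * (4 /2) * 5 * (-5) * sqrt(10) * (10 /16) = -1125 * sqrt(10) /4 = -889.39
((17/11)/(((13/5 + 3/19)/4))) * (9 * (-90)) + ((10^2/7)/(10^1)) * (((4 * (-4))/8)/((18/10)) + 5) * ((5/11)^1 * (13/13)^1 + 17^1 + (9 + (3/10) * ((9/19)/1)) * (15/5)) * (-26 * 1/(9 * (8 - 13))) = -112333318/67203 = -1671.55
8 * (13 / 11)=104 / 11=9.45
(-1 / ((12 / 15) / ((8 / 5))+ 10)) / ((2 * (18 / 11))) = -0.03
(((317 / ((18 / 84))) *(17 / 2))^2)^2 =24999992337599054.83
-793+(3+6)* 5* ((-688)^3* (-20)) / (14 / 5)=104676643778.43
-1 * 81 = -81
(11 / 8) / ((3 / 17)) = 187 / 24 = 7.79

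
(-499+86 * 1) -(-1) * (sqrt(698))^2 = 285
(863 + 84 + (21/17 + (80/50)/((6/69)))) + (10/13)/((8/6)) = 2137539/2210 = 967.21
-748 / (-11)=68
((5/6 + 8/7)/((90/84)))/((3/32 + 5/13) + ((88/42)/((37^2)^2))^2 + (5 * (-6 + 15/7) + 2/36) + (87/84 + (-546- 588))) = -5942665638664230112/3710745308236952479245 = -0.00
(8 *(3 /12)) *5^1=10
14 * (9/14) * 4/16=9/4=2.25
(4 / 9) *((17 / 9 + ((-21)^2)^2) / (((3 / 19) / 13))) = 1729341848 / 243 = 7116633.12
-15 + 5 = -10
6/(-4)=-3/2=-1.50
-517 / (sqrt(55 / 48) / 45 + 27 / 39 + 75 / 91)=-126213927840 / 370124269 + 154125972 * sqrt(165) / 370124269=-335.66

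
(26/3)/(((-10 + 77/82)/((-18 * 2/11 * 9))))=230256/8173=28.17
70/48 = 35/24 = 1.46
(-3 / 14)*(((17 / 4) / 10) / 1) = -51 / 560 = -0.09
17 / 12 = 1.42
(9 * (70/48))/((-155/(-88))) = 231/31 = 7.45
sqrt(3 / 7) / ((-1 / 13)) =-13 * sqrt(21) / 7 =-8.51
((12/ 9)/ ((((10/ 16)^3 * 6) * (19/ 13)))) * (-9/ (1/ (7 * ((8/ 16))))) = -46592/ 2375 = -19.62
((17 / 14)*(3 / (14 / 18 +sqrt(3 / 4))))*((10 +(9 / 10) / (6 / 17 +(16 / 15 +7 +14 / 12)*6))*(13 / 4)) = -566465211 / 890932 +5098186899*sqrt(3) / 12473048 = 72.14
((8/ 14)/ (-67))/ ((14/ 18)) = -36/ 3283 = -0.01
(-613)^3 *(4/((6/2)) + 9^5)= -40806094574947/3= -13602031524982.33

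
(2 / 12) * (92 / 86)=23 / 129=0.18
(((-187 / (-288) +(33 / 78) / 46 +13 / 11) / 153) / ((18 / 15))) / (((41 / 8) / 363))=95876605 / 135045144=0.71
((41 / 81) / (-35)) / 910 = -41 / 2579850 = -0.00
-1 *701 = -701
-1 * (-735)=735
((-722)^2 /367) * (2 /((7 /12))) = 12510816 /2569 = 4869.92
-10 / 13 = -0.77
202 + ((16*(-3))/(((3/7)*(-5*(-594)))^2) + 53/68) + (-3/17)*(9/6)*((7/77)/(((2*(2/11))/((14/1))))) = 45403370861/224932950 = 201.85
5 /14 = 0.36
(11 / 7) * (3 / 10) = 33 / 70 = 0.47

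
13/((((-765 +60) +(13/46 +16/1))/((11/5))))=-506/12185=-0.04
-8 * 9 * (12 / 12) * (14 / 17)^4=-2765952 / 83521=-33.12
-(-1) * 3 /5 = 3 /5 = 0.60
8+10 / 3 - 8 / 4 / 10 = 167 / 15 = 11.13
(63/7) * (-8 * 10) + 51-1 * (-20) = -649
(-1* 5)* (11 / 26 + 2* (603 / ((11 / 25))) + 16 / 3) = -11783195 / 858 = -13733.33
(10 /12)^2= 25 /36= 0.69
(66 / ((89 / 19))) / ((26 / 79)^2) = 3913107 / 30082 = 130.08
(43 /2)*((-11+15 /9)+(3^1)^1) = -817 /6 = -136.17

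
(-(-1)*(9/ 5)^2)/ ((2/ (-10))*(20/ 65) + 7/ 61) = 64233/ 1055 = 60.88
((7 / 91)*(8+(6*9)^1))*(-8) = -496 / 13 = -38.15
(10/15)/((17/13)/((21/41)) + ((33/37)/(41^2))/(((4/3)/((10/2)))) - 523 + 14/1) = -45279416/34397293745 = -0.00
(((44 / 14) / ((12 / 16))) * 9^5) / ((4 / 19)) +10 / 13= 106957492 / 91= 1175357.05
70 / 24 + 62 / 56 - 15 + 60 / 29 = -10849 / 1218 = -8.91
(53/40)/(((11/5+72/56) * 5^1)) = 371/4880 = 0.08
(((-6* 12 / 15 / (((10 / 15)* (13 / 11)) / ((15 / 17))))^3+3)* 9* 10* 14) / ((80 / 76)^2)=-173229.04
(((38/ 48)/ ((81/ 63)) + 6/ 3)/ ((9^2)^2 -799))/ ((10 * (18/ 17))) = 1921/ 44805312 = 0.00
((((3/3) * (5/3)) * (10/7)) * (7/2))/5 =5/3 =1.67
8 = 8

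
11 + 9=20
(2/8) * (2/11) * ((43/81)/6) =43/10692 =0.00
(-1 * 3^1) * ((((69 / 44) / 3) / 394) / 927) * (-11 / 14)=0.00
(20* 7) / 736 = 35 / 184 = 0.19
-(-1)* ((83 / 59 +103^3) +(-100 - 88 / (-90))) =2900931016 / 2655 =1092629.38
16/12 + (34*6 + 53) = 775/3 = 258.33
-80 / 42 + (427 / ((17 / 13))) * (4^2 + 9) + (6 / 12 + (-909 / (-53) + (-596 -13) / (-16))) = 2487595025 / 302736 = 8217.04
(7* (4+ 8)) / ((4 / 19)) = 399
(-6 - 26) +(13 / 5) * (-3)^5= -3319 / 5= -663.80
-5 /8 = -0.62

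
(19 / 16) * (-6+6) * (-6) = 0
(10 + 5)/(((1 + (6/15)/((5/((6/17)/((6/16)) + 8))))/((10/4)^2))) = 53125/972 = 54.66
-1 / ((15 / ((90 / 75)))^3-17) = -8 / 15489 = -0.00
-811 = -811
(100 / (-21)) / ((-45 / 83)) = 8.78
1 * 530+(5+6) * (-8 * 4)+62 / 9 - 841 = -5905 / 9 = -656.11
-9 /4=-2.25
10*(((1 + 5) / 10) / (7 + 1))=3 / 4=0.75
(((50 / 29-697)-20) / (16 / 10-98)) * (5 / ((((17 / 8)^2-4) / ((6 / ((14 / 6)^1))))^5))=2164899310888550400 / 18917714473273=114437.68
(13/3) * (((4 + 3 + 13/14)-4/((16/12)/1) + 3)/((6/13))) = 74.44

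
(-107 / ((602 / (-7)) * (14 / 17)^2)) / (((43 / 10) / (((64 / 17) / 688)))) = 9095 / 3895843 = 0.00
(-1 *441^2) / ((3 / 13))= -842751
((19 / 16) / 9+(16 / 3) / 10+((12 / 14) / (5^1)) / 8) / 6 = 3461 / 30240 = 0.11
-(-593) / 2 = 593 / 2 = 296.50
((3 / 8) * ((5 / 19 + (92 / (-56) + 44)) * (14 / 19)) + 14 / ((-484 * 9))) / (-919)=-37027871 / 2890284408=-0.01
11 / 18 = 0.61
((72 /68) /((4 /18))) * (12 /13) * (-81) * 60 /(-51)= 419.12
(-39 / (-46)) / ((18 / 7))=91 / 276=0.33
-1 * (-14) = 14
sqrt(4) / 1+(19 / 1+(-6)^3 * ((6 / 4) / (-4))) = 102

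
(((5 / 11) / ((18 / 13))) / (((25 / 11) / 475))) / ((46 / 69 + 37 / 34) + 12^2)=20995 / 44601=0.47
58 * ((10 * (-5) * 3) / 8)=-2175 / 2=-1087.50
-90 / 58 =-45 / 29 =-1.55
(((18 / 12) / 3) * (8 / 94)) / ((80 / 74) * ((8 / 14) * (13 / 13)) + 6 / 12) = 1036 / 27213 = 0.04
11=11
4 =4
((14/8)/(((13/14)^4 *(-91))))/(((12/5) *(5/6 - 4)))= 24010/7054567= 0.00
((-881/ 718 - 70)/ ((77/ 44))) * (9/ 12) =-30.53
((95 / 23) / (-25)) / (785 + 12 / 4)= -19 / 90620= -0.00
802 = 802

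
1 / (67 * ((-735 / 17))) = -17 / 49245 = -0.00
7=7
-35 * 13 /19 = -455 /19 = -23.95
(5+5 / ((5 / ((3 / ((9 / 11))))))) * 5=130 / 3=43.33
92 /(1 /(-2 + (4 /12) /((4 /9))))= -115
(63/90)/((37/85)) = 119/74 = 1.61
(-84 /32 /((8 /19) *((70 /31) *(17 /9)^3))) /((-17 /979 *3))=420363999 /53453440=7.86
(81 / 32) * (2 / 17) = 81 / 272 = 0.30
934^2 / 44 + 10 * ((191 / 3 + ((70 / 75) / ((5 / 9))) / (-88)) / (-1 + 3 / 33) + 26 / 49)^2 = 1618810256088659 / 23769900000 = 68103.37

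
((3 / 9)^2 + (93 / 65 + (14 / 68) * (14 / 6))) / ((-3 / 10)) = -40223 / 5967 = -6.74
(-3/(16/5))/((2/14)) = -105/16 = -6.56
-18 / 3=-6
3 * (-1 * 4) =-12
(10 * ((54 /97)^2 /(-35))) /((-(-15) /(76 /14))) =-73872 /2305205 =-0.03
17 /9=1.89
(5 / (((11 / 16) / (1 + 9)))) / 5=160 / 11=14.55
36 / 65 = 0.55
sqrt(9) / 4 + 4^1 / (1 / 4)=67 / 4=16.75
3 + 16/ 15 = 61/ 15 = 4.07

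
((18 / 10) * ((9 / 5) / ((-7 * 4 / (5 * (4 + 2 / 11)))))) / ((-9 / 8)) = 828 / 385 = 2.15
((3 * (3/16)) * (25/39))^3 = 421875/8998912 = 0.05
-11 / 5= -2.20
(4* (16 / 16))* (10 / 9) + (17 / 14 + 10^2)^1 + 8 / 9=4475 / 42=106.55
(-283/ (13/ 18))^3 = -132183370584/ 2197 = -60165393.98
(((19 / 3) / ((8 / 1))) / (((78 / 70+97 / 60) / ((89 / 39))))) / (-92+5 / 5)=-8455 / 1163058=-0.01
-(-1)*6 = 6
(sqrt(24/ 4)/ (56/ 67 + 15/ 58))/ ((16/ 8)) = 1943 * sqrt(6)/ 4253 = 1.12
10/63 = 0.16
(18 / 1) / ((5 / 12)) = 216 / 5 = 43.20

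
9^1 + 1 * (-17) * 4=-59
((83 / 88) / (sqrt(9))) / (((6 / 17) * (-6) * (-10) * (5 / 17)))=23987 / 475200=0.05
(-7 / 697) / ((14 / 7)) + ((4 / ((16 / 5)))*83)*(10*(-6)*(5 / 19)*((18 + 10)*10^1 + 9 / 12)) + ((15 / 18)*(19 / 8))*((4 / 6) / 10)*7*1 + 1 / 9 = -877048121869 / 1906992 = -459911.80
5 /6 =0.83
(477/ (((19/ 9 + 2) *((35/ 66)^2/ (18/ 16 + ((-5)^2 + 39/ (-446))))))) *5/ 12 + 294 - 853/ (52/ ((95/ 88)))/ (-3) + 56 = 134093356011169/ 27751083360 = 4832.00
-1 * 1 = -1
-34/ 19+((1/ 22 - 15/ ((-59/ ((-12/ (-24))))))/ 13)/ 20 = -1433758/ 801515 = -1.79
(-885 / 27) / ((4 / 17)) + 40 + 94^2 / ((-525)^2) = -109449031 / 1102500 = -99.27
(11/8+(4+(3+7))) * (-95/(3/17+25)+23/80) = -3670197/68480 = -53.60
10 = 10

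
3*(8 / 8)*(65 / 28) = 195 / 28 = 6.96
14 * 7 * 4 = 392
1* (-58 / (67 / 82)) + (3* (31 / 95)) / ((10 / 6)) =-2240407 / 31825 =-70.40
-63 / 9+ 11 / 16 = -101 / 16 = -6.31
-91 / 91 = -1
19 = 19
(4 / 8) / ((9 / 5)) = 5 / 18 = 0.28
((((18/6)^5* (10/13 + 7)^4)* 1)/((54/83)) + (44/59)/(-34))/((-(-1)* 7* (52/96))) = 935595811787484/2606848153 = 358899.24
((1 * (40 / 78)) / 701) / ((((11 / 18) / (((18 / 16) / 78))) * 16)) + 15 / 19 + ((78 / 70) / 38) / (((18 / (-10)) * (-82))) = 538705816211 / 682188098592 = 0.79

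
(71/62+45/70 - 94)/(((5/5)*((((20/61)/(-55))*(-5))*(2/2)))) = -1342671/434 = -3093.71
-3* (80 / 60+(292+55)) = -1045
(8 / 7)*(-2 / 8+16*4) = 510 / 7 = 72.86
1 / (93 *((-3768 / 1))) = -1 / 350424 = -0.00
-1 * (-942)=942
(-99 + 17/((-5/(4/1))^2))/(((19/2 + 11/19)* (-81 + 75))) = 41857/28725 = 1.46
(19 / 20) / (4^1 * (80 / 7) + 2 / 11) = 77 / 3720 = 0.02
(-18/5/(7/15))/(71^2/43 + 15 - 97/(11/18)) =12771/43862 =0.29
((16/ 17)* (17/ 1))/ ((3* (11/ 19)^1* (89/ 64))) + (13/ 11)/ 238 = 4633999/ 699006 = 6.63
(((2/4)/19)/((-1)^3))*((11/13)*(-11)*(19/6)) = 121/156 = 0.78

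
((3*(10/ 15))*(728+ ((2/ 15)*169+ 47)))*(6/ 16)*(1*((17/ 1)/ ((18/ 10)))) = 203371/ 36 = 5649.19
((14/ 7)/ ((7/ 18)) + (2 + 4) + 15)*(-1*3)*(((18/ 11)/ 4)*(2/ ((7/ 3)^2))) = -44469/ 3773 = -11.79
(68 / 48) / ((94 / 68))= 289 / 282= 1.02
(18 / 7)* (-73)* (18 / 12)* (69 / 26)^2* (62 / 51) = -96967287 / 40222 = -2410.80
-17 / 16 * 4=-17 / 4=-4.25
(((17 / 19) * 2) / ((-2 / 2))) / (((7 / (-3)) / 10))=1020 / 133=7.67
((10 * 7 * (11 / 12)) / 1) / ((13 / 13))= 385 / 6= 64.17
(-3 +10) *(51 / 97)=357 / 97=3.68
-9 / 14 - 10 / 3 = -167 / 42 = -3.98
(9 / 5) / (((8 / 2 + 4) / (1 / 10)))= 9 / 400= 0.02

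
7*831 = 5817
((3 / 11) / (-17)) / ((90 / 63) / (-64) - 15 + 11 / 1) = 672 / 168487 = 0.00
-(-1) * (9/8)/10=9/80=0.11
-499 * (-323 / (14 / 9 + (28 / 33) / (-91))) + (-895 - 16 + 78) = 205777129 / 1990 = 103405.59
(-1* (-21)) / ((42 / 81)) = 40.50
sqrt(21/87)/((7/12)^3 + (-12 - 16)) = -1728* sqrt(203)/1393189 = -0.02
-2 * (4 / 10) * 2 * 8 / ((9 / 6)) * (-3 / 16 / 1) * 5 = 8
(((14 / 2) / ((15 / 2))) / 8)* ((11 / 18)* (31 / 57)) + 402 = 24749507 / 61560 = 402.04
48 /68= 12 /17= 0.71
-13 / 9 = -1.44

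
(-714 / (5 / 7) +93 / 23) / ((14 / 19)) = -2175291 / 1610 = -1351.11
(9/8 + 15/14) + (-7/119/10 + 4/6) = 40801/14280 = 2.86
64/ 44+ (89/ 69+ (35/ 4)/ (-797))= 6614039/ 2419692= 2.73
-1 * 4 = -4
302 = 302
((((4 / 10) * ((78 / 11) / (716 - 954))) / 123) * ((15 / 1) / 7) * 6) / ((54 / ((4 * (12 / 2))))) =-208 / 375683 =-0.00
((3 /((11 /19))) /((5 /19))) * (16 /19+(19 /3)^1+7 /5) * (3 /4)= 34827 /275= 126.64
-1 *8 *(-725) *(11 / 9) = 63800 / 9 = 7088.89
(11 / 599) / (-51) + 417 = 12738922 / 30549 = 417.00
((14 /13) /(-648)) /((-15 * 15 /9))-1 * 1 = -1.00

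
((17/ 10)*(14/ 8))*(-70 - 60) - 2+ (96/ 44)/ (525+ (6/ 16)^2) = -191625267/ 492932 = -388.75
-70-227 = -297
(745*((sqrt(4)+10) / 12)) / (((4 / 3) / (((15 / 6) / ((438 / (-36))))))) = -33525 / 292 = -114.81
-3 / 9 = -1 / 3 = -0.33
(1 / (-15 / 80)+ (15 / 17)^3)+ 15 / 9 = -2.98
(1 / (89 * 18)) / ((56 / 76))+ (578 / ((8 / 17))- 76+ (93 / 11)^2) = 1660472147 / 1356894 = 1223.73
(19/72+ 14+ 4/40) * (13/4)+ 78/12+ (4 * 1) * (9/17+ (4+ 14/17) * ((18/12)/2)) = 1707991/24480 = 69.77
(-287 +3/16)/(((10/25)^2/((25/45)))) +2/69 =-13192991/13248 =-995.85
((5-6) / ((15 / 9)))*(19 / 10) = -57 / 50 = -1.14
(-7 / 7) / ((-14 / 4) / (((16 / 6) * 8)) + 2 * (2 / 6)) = -384 / 193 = -1.99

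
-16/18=-8/9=-0.89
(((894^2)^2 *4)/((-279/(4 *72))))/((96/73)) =-62174409879744/31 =-2005626125153.03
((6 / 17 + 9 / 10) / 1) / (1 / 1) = 213 / 170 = 1.25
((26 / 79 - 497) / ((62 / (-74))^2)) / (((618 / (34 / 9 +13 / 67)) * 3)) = -42882836645 / 28291519026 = -1.52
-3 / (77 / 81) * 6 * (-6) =113.61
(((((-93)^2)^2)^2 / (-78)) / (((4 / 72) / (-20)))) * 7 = 2350243600593168420 / 13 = 180787969276397570.77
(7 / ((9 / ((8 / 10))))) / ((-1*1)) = -28 / 45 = -0.62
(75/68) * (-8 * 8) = -1200/17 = -70.59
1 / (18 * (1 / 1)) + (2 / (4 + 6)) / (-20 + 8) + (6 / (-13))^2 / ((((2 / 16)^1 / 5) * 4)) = 65983 / 30420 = 2.17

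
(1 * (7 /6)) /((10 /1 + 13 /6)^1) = 7 /73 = 0.10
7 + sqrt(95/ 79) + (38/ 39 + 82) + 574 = sqrt(7505)/ 79 + 25895/ 39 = 665.07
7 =7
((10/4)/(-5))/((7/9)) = -9/14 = -0.64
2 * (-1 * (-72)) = 144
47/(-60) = -47/60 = -0.78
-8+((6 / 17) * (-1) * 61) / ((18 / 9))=-319 / 17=-18.76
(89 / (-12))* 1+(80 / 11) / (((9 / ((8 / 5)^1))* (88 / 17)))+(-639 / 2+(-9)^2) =-1070125 / 4356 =-245.67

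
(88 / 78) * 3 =44 / 13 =3.38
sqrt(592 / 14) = 2 * sqrt(518) / 7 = 6.50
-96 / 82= -48 / 41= -1.17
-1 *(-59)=59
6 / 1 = 6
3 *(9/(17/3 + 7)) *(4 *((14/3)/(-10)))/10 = -189/475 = -0.40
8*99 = 792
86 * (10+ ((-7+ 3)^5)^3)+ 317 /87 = -8033736252031 /87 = -92341796000.36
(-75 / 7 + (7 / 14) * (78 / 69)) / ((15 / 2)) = -1.35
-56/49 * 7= -8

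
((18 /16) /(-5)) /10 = -9 /400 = -0.02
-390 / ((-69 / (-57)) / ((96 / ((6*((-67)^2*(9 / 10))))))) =-395200 / 309741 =-1.28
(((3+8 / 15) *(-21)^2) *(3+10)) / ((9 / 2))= 67522 / 15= 4501.47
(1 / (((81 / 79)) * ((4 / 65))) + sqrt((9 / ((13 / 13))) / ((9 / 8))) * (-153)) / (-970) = -1027 / 62856 + 153 * sqrt(2) / 485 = 0.43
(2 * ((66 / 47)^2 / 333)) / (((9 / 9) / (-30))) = -29040 / 81733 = -0.36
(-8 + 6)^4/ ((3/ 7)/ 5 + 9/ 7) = 35/ 3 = 11.67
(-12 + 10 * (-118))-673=-1865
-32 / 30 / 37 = -16 / 555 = -0.03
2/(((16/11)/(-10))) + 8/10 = -259/20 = -12.95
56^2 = 3136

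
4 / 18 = 2 / 9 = 0.22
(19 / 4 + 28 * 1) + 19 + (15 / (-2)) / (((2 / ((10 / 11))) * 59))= 134193 / 2596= 51.69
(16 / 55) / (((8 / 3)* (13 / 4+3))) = 24 / 1375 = 0.02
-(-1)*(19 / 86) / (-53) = -19 / 4558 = -0.00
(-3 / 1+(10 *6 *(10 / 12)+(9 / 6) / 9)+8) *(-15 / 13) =-1655 / 26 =-63.65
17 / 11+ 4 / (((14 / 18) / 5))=27.26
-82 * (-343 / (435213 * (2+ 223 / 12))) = 112504 / 35832537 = 0.00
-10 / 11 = -0.91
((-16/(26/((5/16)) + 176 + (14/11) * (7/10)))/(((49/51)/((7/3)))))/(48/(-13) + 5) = -2288/20027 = -0.11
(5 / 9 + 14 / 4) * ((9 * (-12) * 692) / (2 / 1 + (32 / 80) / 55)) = -3472975 / 23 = -150998.91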